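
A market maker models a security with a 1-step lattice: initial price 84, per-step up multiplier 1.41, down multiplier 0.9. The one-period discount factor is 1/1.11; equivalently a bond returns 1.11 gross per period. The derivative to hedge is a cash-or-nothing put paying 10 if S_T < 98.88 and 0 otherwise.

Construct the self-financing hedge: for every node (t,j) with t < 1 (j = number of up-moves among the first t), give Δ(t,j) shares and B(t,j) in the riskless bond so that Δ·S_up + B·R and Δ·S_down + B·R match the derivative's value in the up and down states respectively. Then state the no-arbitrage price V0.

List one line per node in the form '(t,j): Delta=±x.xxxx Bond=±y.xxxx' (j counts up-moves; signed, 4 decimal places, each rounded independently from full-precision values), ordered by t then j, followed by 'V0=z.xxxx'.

(0,0): Delta=-0.2334 Bond=24.9073
V0=5.2994

No-arbitrage ⇒ martingale measure with p* = (R−d)/(u−d) = 0.4118.
Terminal payoffs: V(1,0)=10.0000, V(1,1)=0.0000
  t=0,j=0: stock 84.0000 → up 118.4400 (V=0.0000), down 75.6000 (V=10.0000). Price 5.2994; hedge Δ=-0.2334, bond B=24.9073.
The time-0 hedge costs 5.2994, which is the no-arbitrage price.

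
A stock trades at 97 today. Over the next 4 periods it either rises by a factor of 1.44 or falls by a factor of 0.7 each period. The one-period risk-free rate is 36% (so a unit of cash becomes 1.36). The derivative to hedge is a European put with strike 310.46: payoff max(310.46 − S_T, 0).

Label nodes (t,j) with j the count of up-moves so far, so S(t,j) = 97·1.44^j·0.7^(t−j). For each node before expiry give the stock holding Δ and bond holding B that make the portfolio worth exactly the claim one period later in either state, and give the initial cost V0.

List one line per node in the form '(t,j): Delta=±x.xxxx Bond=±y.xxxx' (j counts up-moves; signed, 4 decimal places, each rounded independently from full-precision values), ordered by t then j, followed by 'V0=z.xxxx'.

(0,0): Delta=-0.5810 Bond=69.8339
(1,0): Delta=-1.0000 Bond=123.4210
(1,1): Delta=-0.5564 Bond=91.5260
(2,0): Delta=-1.0000 Bond=167.8525
(2,1): Delta=-1.0000 Bond=167.8525
(2,2): Delta=-0.5302 Bond=119.2176
(3,0): Delta=-1.0000 Bond=228.2794
(3,1): Delta=-1.0000 Bond=228.2794
(3,2): Delta=-1.0000 Bond=228.2794
(3,3): Delta=-0.5025 Bond=154.1185
V0=13.4723

Risk-neutral probability p* = (R−d)/(u−d) = (1.36−0.7)/(1.44−0.7) = 0.8919.
Terminal values V(4,·): V(4,0)=287.1703, V(4,1)=262.5498, V(4,2)=211.9018, V(4,3)=107.7117, V(4,4)=0.0000
  t=3,j=0: stock 33.2710 → up 47.9102 (V=262.5498), down 23.2897 (V=287.1703). Price 195.0084; hedge Δ=-1.0000, bond B=228.2794.
  t=3,j=1: stock 68.4432 → up 98.5582 (V=211.9018), down 47.9102 (V=262.5498). Price 159.8362; hedge Δ=-1.0000, bond B=228.2794.
  t=3,j=2: stock 140.7974 → up 202.7483 (V=107.7117), down 98.5582 (V=211.9018). Price 87.4820; hedge Δ=-1.0000, bond B=228.2794.
  t=3,j=3: stock 289.6404 → up 417.0822 (V=0.0000), down 202.7483 (V=107.7117). Price 8.5621; hedge Δ=-0.5025, bond B=154.1185.
  t=2,j=0: stock 47.5300 → up 68.4432 (V=159.8362), down 33.2710 (V=195.0084). Price 120.3225; hedge Δ=-1.0000, bond B=167.8525.
  t=2,j=1: stock 97.7760 → up 140.7974 (V=87.4820), down 68.4432 (V=159.8362). Price 70.0765; hedge Δ=-1.0000, bond B=167.8525.
  t=2,j=2: stock 201.1392 → up 289.6404 (V=8.5621), down 140.7974 (V=87.4820). Price 12.5691; hedge Δ=-0.5302, bond B=119.2176.
  t=1,j=0: stock 67.9000 → up 97.7760 (V=70.0765), down 47.5300 (V=120.3225). Price 55.5210; hedge Δ=-1.0000, bond B=123.4210.
  t=1,j=1: stock 139.6800 → up 201.1392 (V=12.5691), down 97.7760 (V=70.0765). Price 13.8133; hedge Δ=-0.5564, bond B=91.5260.
  t=0,j=0: stock 97.0000 → up 139.6800 (V=13.8133), down 67.9000 (V=55.5210). Price 13.4723; hedge Δ=-0.5810, bond B=69.8339.
The time-0 hedge costs 13.4723, which is the no-arbitrage price.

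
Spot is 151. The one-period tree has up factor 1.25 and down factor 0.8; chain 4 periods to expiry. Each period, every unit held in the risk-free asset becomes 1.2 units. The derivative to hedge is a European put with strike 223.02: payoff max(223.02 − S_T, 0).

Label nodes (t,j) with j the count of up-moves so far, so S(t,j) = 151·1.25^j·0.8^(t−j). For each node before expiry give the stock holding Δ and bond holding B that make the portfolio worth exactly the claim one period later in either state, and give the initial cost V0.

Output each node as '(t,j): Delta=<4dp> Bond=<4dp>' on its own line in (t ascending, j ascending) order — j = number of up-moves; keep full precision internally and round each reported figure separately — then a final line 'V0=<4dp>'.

Since d<R<u, set p* = (R−d)/(u−d) = 0.8889; price each node as the discounted p*-expectation of its children.
Payoff layer (t=4): V(4,0)=161.1704, V(4,1)=126.3800, V(4,2)=72.0200, V(4,3)=0.0000, V(4,4)=0.0000
(3,0): S=77.3120. Δ = (V_up−V_dn)/(S_up−S_dn) = (126.3800−161.1704)/(96.6400−61.8496) = -1.0000. V = [p*·126.3800 + (1−p*)·161.1704]/1.2 = 108.5380. B = V − Δ·S = 185.8500.
(3,1): S=120.8000. Δ = (V_up−V_dn)/(S_up−S_dn) = (72.0200−126.3800)/(151.0000−96.6400) = -1.0000. V = [p*·72.0200 + (1−p*)·126.3800]/1.2 = 65.0500. B = V − Δ·S = 185.8500.
(3,2): S=188.7500. Δ = (V_up−V_dn)/(S_up−S_dn) = (0.0000−72.0200)/(235.9375−151.0000) = -0.8479. V = [p*·0.0000 + (1−p*)·72.0200]/1.2 = 6.6685. B = V − Δ·S = 166.7130.
(3,3): S=294.9219. Δ = (V_up−V_dn)/(S_up−S_dn) = (0.0000−0.0000)/(368.6523−235.9375) = 0.0000. V = [p*·0.0000 + (1−p*)·0.0000]/1.2 = 0.0000. B = V − Δ·S = 0.0000.
(2,0): S=96.6400. Δ = (V_up−V_dn)/(S_up−S_dn) = (65.0500−108.5380)/(120.8000−77.3120) = -1.0000. V = [p*·65.0500 + (1−p*)·108.5380]/1.2 = 58.2350. B = V − Δ·S = 154.8750.
(2,1): S=151.0000. Δ = (V_up−V_dn)/(S_up−S_dn) = (6.6685−65.0500)/(188.7500−120.8000) = -0.8592. V = [p*·6.6685 + (1−p*)·65.0500]/1.2 = 10.9628. B = V − Δ·S = 140.6994.
(2,2): S=235.9375. Δ = (V_up−V_dn)/(S_up−S_dn) = (0.0000−6.6685)/(294.9219−188.7500) = -0.0628. V = [p*·0.0000 + (1−p*)·6.6685]/1.2 = 0.6175. B = V − Δ·S = 15.4364.
(1,0): S=120.8000. Δ = (V_up−V_dn)/(S_up−S_dn) = (10.9628−58.2350)/(151.0000−96.6400) = -0.8696. V = [p*·10.9628 + (1−p*)·58.2350]/1.2 = 13.5127. B = V − Δ·S = 118.5621.
(1,1): S=188.7500. Δ = (V_up−V_dn)/(S_up−S_dn) = (0.6175−10.9628)/(235.9375−151.0000) = -0.1218. V = [p*·0.6175 + (1−p*)·10.9628]/1.2 = 1.4724. B = V − Δ·S = 24.4621.
(0,0): S=151.0000. Δ = (V_up−V_dn)/(S_up−S_dn) = (1.4724−13.5127)/(188.7500−120.8000) = -0.1772. V = [p*·1.4724 + (1−p*)·13.5127]/1.2 = 2.3419. B = V − Δ·S = 29.0980.
Self-financing check: at every node Δ·S+B equals the discounted successor values.

(0,0): Delta=-0.1772 Bond=29.0980
(1,0): Delta=-0.8696 Bond=118.5621
(1,1): Delta=-0.1218 Bond=24.4621
(2,0): Delta=-1.0000 Bond=154.8750
(2,1): Delta=-0.8592 Bond=140.6994
(2,2): Delta=-0.0628 Bond=15.4364
(3,0): Delta=-1.0000 Bond=185.8500
(3,1): Delta=-1.0000 Bond=185.8500
(3,2): Delta=-0.8479 Bond=166.7130
(3,3): Delta=0.0000 Bond=0.0000
V0=2.3419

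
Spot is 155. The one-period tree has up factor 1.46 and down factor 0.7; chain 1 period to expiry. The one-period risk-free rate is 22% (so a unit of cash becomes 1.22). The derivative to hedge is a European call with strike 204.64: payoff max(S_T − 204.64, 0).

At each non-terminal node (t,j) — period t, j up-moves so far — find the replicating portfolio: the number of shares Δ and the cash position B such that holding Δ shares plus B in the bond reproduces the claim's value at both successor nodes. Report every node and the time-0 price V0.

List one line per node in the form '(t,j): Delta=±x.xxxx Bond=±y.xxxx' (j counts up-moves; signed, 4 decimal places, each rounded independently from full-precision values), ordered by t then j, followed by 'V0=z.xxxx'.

(0,0): Delta=0.1839 Bond=-16.3525
V0=12.1475

Risk-neutral probability p* = (R−d)/(u−d) = (1.22−0.7)/(1.46−0.7) = 0.6842.
Terminal values V(1,·): V(1,0)=0.0000, V(1,1)=21.6600
  t=0,j=0: stock 155.0000 → up 226.3000 (V=21.6600), down 108.5000 (V=0.0000). Price 12.1475; hedge Δ=0.1839, bond B=-16.3525.
Each (Δ,B) replicates both successor values, so the strategy is self-financing and V0 is arbitrage-free.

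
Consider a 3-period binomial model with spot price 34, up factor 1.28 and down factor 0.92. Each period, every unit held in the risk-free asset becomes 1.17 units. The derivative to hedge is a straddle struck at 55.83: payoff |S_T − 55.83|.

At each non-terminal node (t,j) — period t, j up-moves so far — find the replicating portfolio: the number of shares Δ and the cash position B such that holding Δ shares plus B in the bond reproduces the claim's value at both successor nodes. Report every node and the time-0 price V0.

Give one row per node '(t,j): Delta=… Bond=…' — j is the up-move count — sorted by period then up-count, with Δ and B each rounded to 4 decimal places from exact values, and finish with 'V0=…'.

(0,0): Delta=-0.1093 Bond=11.0457
(1,0): Delta=-1.0000 Bond=40.7846
(1,1): Delta=0.1724 Bond=0.6646
(2,0): Delta=-1.0000 Bond=47.7179
(2,1): Delta=-1.0000 Bond=47.7179
(2,2): Delta=0.5431 Bond=-19.8761
V0=7.3295

The replicating-portfolio and risk-neutral prices coincide; use p* = (1.17−0.92)/(1.28−0.92) = 0.6944 for the latter.
At expiry t=3: V(3,0)=29.3546, V(3,1)=18.9947, V(3,2)=4.5808, V(3,3)=15.4732
Node (2,0) S=28.7776: V=(p*·18.9947+(1−p*)·29.3546)/1.17=18.9403; Δ=(18.9947−29.3546)/(36.8353−26.4754)=-1.0000; B=V−Δ·S=47.7179
Node (2,1) S=40.0384: V=(p*·4.5808+(1−p*)·18.9947)/1.17=7.6795; Δ=(4.5808−18.9947)/(51.2492−36.8353)=-1.0000; B=V−Δ·S=47.7179
Node (2,2) S=55.7056: V=(p*·15.4732+(1−p*)·4.5808)/1.17=10.3803; Δ=(15.4732−4.5808)/(71.3032−51.2492)=0.5431; B=V−Δ·S=-19.8761
Node (1,0) S=31.2800: V=(p*·7.6795+(1−p*)·18.9403)/1.17=9.5046; Δ=(7.6795−18.9403)/(40.0384−28.7776)=-1.0000; B=V−Δ·S=40.7846
Node (1,1) S=43.5200: V=(p*·10.3803+(1−p*)·7.6795)/1.17=8.1667; Δ=(10.3803−7.6795)/(55.7056−40.0384)=0.1724; B=V−Δ·S=0.6646
Node (0,0) S=34.0000: V=(p*·8.1667+(1−p*)·9.5046)/1.17=7.3295; Δ=(8.1667−9.5046)/(43.5200−31.2800)=-0.1093; B=V−Δ·S=11.0457
Each (Δ,B) replicates both successor values, so the strategy is self-financing and V0 is arbitrage-free.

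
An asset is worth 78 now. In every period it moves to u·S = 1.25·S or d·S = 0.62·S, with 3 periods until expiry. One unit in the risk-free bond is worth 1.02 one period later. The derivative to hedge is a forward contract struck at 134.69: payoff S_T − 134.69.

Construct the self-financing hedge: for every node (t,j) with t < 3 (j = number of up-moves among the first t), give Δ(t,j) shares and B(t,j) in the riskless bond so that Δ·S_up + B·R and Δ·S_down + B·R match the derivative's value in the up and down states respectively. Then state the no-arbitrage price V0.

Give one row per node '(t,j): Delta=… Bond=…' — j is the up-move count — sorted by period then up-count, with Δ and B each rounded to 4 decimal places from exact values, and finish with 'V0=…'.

No-arbitrage ⇒ martingale measure with p* = (R−d)/(u−d) = 0.6349.
At expiry t=3: V(3,0)=-116.1004, V(3,1)=-97.2110, V(3,2)=-59.1275, V(3,3)=17.6538
  t=2,j=0: stock 29.9832 → up 37.4790 (V=-97.2110), down 18.5896 (V=-116.1004). Price -102.0658; hedge Δ=1.0000, bond B=-132.0490.
  t=2,j=1: stock 60.4500 → up 75.5625 (V=-59.1275), down 37.4790 (V=-97.2110). Price -71.5990; hedge Δ=1.0000, bond B=-132.0490.
  t=2,j=2: stock 121.8750 → up 152.3438 (V=17.6538), down 75.5625 (V=-59.1275). Price -10.1740; hedge Δ=1.0000, bond B=-132.0490.
  t=1,j=0: stock 48.3600 → up 60.4500 (V=-71.5990), down 29.9832 (V=-102.0658). Price -81.0998; hedge Δ=1.0000, bond B=-129.4598.
  t=1,j=1: stock 97.5000 → up 121.8750 (V=-10.1740), down 60.4500 (V=-71.5990). Price -31.9598; hedge Δ=1.0000, bond B=-129.4598.
  t=0,j=0: stock 78.0000 → up 97.5000 (V=-31.9598), down 48.3600 (V=-81.0998). Price -48.9214; hedge Δ=1.0000, bond B=-126.9214.
Each (Δ,B) replicates both successor values, so the strategy is self-financing and V0 is arbitrage-free.

(0,0): Delta=1.0000 Bond=-126.9214
(1,0): Delta=1.0000 Bond=-129.4598
(1,1): Delta=1.0000 Bond=-129.4598
(2,0): Delta=1.0000 Bond=-132.0490
(2,1): Delta=1.0000 Bond=-132.0490
(2,2): Delta=1.0000 Bond=-132.0490
V0=-48.9214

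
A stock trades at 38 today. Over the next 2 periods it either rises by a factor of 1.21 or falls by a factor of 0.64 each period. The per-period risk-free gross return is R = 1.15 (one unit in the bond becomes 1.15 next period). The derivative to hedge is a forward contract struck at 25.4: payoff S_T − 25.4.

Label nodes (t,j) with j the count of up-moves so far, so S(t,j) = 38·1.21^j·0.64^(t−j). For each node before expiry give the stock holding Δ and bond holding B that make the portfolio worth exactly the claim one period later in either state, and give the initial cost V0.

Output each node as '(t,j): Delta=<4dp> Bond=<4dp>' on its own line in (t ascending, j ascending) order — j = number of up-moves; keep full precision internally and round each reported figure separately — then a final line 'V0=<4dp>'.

(0,0): Delta=1.0000 Bond=-19.2060
(1,0): Delta=1.0000 Bond=-22.0870
(1,1): Delta=1.0000 Bond=-22.0870
V0=18.7940

Under the risk-neutral measure, an up-move has probability p* = (R−d)/(u−d) = 0.8947 and values discount at R = 1.15.
Terminal values V(2,·): V(2,0)=-9.8352, V(2,1)=4.0272, V(2,2)=30.2358
(1,0): S=24.3200. Δ = (V_up−V_dn)/(S_up−S_dn) = (4.0272−-9.8352)/(29.4272−15.5648) = 1.0000. V = [p*·4.0272 + (1−p*)·-9.8352]/1.15 = 2.2330. B = V − Δ·S = -22.0870.
(1,1): S=45.9800. Δ = (V_up−V_dn)/(S_up−S_dn) = (30.2358−4.0272)/(55.6358−29.4272) = 1.0000. V = [p*·30.2358 + (1−p*)·4.0272]/1.15 = 23.8930. B = V − Δ·S = -22.0870.
(0,0): S=38.0000. Δ = (V_up−V_dn)/(S_up−S_dn) = (23.8930−2.2330)/(45.9800−24.3200) = 1.0000. V = [p*·23.8930 + (1−p*)·2.2330]/1.15 = 18.7940. B = V − Δ·S = -19.2060.
Each (Δ,B) replicates both successor values, so the strategy is self-financing and V0 is arbitrage-free.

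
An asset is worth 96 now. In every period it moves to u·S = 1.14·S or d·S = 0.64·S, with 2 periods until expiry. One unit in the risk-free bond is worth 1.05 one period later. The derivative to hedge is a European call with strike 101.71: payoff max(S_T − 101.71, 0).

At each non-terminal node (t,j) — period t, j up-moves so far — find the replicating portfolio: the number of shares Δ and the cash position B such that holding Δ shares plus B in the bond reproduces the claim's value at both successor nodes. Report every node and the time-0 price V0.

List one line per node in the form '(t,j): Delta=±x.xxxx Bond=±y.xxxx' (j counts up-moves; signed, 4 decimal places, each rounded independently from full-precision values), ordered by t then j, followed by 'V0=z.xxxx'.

(0,0): Delta=0.3750 Bond=-21.9455
(1,0): Delta=0.0000 Bond=0.0000
(1,1): Delta=0.4213 Bond=-28.1010
V0=14.0589

Since d<R<u, set p* = (R−d)/(u−d) = 0.8200; price each node as the discounted p*-expectation of its children.
Terminal payoffs: V(2,0)=0.0000, V(2,1)=0.0000, V(2,2)=23.0516
Node (1,0) S=61.4400: V=(p*·0.0000+(1−p*)·0.0000)/1.05=0.0000; Δ=(0.0000−0.0000)/(70.0416−39.3216)=0.0000; B=V−Δ·S=0.0000
Node (1,1) S=109.4400: V=(p*·23.0516+(1−p*)·0.0000)/1.05=18.0022; Δ=(23.0516−0.0000)/(124.7616−70.0416)=0.4213; B=V−Δ·S=-28.1010
Node (0,0) S=96.0000: V=(p*·18.0022+(1−p*)·0.0000)/1.05=14.0589; Δ=(18.0022−0.0000)/(109.4400−61.4400)=0.3750; B=V−Δ·S=-21.9455
Root portfolio cost Δ·96+B reproduces V0=14.0589.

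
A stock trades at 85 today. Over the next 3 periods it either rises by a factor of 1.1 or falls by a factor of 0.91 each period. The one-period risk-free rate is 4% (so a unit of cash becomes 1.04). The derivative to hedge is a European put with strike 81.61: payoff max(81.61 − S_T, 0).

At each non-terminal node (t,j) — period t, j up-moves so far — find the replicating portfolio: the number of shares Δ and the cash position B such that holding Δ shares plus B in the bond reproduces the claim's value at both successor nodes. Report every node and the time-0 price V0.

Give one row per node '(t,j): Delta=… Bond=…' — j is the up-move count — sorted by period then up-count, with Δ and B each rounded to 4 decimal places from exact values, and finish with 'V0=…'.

(0,0): Delta=-0.1798 Bond=16.5377
(1,0): Delta=-0.4636 Bond=39.1457
(1,1): Delta=-0.0715 Bond=7.0700
(2,0): Delta=-1.0000 Bond=78.4712
(2,1): Delta=-0.2587 Bond=23.2840
(2,2): Delta=0.0000 Bond=0.0000
V0=1.2526

Since d<R<u, set p* = (R−d)/(u−d) = 0.6842; price each node as the discounted p*-expectation of its children.
Payoff layer (t=3): V(3,0)=17.5565, V(3,1)=4.1826, V(3,2)=0.0000, V(3,3)=0.0000
Node (2,0) S=70.3885: V=(p*·4.1826+(1−p*)·17.5565)/1.04=8.0827; Δ=(4.1826−17.5565)/(77.4274−64.0535)=-1.0000; B=V−Δ·S=78.4712
Node (2,1) S=85.0850: V=(p*·0.0000+(1−p*)·4.1826)/1.04=1.2700; Δ=(0.0000−4.1826)/(93.5935−77.4274)=-0.2587; B=V−Δ·S=23.2840
Node (2,2) S=102.8500: V=(p*·0.0000+(1−p*)·0.0000)/1.04=0.0000; Δ=(0.0000−0.0000)/(113.1350−93.5935)=0.0000; B=V−Δ·S=0.0000
Node (1,0) S=77.3500: V=(p*·1.2700+(1−p*)·8.0827)/1.04=3.2898; Δ=(1.2700−8.0827)/(85.0850−70.3885)=-0.4636; B=V−Δ·S=39.1457
Node (1,1) S=93.5000: V=(p*·0.0000+(1−p*)·1.2700)/1.04=0.3856; Δ=(0.0000−1.2700)/(102.8500−85.0850)=-0.0715; B=V−Δ·S=7.0700
Node (0,0) S=85.0000: V=(p*·0.3856+(1−p*)·3.2898)/1.04=1.2526; Δ=(0.3856−3.2898)/(93.5000−77.3500)=-0.1798; B=V−Δ·S=16.5377
The time-0 hedge costs 1.2526, which is the no-arbitrage price.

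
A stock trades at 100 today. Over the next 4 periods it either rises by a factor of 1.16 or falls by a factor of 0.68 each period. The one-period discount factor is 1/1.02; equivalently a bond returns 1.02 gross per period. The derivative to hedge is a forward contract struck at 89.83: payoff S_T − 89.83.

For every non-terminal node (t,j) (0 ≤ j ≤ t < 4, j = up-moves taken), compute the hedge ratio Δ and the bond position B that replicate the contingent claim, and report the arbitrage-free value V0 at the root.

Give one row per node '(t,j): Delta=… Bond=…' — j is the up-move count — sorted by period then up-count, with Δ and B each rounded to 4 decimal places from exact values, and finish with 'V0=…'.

Risk-neutral probability p* = (R−d)/(u−d) = (1.02−0.68)/(1.16−0.68) = 0.7083.
Terminal values V(4,·): V(4,0)=-68.4486, V(4,1)=-53.3559, V(4,2)=-27.6095, V(4,3)=16.3109, V(4,4)=91.2339
Node (3,0) S=31.4432: V=(p*·-53.3559+(1−p*)·-68.4486)/1.02=-56.6254; Δ=(-53.3559−-68.4486)/(36.4741−21.3814)=1.0000; B=V−Δ·S=-88.0686
Node (3,1) S=53.6384: V=(p*·-27.6095+(1−p*)·-53.3559)/1.02=-34.4302; Δ=(-27.6095−-53.3559)/(62.2205−36.4741)=1.0000; B=V−Δ·S=-88.0686
Node (3,2) S=91.5008: V=(p*·16.3109+(1−p*)·-27.6095)/1.02=3.4322; Δ=(16.3109−-27.6095)/(106.1409−62.2205)=1.0000; B=V−Δ·S=-88.0686
Node (3,3) S=156.0896: V=(p*·91.2339+(1−p*)·16.3109)/1.02=68.0210; Δ=(91.2339−16.3109)/(181.0639−106.1409)=1.0000; B=V−Δ·S=-88.0686
Node (2,0) S=46.2400: V=(p*·-34.4302+(1−p*)·-56.6254)/1.02=-40.1018; Δ=(-34.4302−-56.6254)/(53.6384−31.4432)=1.0000; B=V−Δ·S=-86.3418
Node (2,1) S=78.8800: V=(p*·3.4322+(1−p*)·-34.4302)/1.02=-7.4618; Δ=(3.4322−-34.4302)/(91.5008−53.6384)=1.0000; B=V−Δ·S=-86.3418
Node (2,2) S=134.5600: V=(p*·68.0210+(1−p*)·3.4322)/1.02=48.2182; Δ=(68.0210−3.4322)/(156.0896−91.5008)=1.0000; B=V−Δ·S=-86.3418
Node (1,0) S=68.0000: V=(p*·-7.4618+(1−p*)·-40.1018)/1.02=-16.6488; Δ=(-7.4618−-40.1018)/(78.8800−46.2400)=1.0000; B=V−Δ·S=-84.6488
Node (1,1) S=116.0000: V=(p*·48.2182+(1−p*)·-7.4618)/1.02=31.3512; Δ=(48.2182−-7.4618)/(134.5600−78.8800)=1.0000; B=V−Δ·S=-84.6488
Node (0,0) S=100.0000: V=(p*·31.3512+(1−p*)·-16.6488)/1.02=17.0110; Δ=(31.3512−-16.6488)/(116.0000−68.0000)=1.0000; B=V−Δ·S=-82.9890
Each (Δ,B) replicates both successor values, so the strategy is self-financing and V0 is arbitrage-free.

(0,0): Delta=1.0000 Bond=-82.9890
(1,0): Delta=1.0000 Bond=-84.6488
(1,1): Delta=1.0000 Bond=-84.6488
(2,0): Delta=1.0000 Bond=-86.3418
(2,1): Delta=1.0000 Bond=-86.3418
(2,2): Delta=1.0000 Bond=-86.3418
(3,0): Delta=1.0000 Bond=-88.0686
(3,1): Delta=1.0000 Bond=-88.0686
(3,2): Delta=1.0000 Bond=-88.0686
(3,3): Delta=1.0000 Bond=-88.0686
V0=17.0110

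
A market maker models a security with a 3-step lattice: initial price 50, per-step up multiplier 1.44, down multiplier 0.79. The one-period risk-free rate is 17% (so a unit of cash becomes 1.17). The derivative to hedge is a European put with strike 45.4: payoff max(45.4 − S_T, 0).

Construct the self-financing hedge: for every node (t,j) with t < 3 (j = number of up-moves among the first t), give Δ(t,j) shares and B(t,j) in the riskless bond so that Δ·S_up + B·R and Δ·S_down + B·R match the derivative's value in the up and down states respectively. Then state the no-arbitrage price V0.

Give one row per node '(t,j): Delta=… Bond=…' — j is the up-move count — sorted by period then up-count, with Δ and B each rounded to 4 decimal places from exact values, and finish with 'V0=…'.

(0,0): Delta=-0.0837 Bond=5.2033
(1,0): Delta=-0.2895 Bond=14.2161
(1,1): Delta=-0.0035 Bond=0.3125
(2,0): Delta=-1.0000 Bond=38.8034
(2,1): Delta=-0.0126 Bond=0.8801
(2,2): Delta=0.0000 Bond=0.0000
V0=1.0163

Since d<R<u, set p* = (R−d)/(u−d) = 0.5846; price each node as the discounted p*-expectation of its children.
Terminal payoffs: V(3,0)=20.7480, V(3,1)=0.4648, V(3,2)=0.0000, V(3,3)=0.0000
Node (2,0) S=31.2050: V=(p*·0.4648+(1−p*)·20.7480)/1.17=7.5984; Δ=(0.4648−20.7480)/(44.9352−24.6520)=-1.0000; B=V−Δ·S=38.8034
Node (2,1) S=56.8800: V=(p*·0.0000+(1−p*)·0.4648)/1.17=0.1650; Δ=(0.0000−0.4648)/(81.9072−44.9352)=-0.0126; B=V−Δ·S=0.8801
Node (2,2) S=103.6800: V=(p*·0.0000+(1−p*)·0.0000)/1.17=0.0000; Δ=(0.0000−0.0000)/(149.2992−81.9072)=0.0000; B=V−Δ·S=0.0000
Node (1,0) S=39.5000: V=(p*·0.1650+(1−p*)·7.5984)/1.17=2.7801; Δ=(0.1650−7.5984)/(56.8800−31.2050)=-0.2895; B=V−Δ·S=14.2161
Node (1,1) S=72.0000: V=(p*·0.0000+(1−p*)·0.1650)/1.17=0.0586; Δ=(0.0000−0.1650)/(103.6800−56.8800)=-0.0035; B=V−Δ·S=0.3125
Node (0,0) S=50.0000: V=(p*·0.0586+(1−p*)·2.7801)/1.17=1.0163; Δ=(0.0586−2.7801)/(72.0000−39.5000)=-0.0837; B=V−Δ·S=5.2033
Check: Δ(0,0)·S0 + B(0,0) = 1.0163 = V0.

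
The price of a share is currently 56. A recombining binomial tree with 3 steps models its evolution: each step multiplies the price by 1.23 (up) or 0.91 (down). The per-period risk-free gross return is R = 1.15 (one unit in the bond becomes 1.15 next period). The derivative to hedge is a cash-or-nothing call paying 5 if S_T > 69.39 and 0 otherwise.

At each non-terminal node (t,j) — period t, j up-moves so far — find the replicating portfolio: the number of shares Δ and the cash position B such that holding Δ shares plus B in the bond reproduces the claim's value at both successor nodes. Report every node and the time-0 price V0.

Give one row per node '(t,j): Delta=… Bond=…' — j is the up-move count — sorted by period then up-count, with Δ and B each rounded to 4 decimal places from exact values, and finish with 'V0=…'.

Under the risk-neutral measure, an up-move has probability p* = (R−d)/(u−d) = 0.7500 and values discount at R = 1.15.
Terminal values V(3,·): V(3,0)=0.0000, V(3,1)=0.0000, V(3,2)=5.0000, V(3,3)=5.0000
Node (2,0) S=46.3736: V=(p*·0.0000+(1−p*)·0.0000)/1.15=0.0000; Δ=(0.0000−0.0000)/(57.0395−42.2000)=0.0000; B=V−Δ·S=0.0000
Node (2,1) S=62.6808: V=(p*·5.0000+(1−p*)·0.0000)/1.15=3.2609; Δ=(5.0000−0.0000)/(77.0974−57.0395)=0.2493; B=V−Δ·S=-12.3641
Node (2,2) S=84.7224: V=(p*·5.0000+(1−p*)·5.0000)/1.15=4.3478; Δ=(5.0000−5.0000)/(104.2086−77.0974)=0.0000; B=V−Δ·S=4.3478
Node (1,0) S=50.9600: V=(p*·3.2609+(1−p*)·0.0000)/1.15=2.1267; Δ=(3.2609−0.0000)/(62.6808−46.3736)=0.2000; B=V−Δ·S=-8.0636
Node (1,1) S=68.8800: V=(p*·4.3478+(1−p*)·3.2609)/1.15=3.5444; Δ=(4.3478−3.2609)/(84.7224−62.6808)=0.0493; B=V−Δ·S=0.1477
Node (0,0) S=56.0000: V=(p*·3.5444+(1−p*)·2.1267)/1.15=2.7739; Δ=(3.5444−2.1267)/(68.8800−50.9600)=0.0791; B=V−Δ·S=-1.6566
Root portfolio cost Δ·56+B reproduces V0=2.7739.

(0,0): Delta=0.0791 Bond=-1.6566
(1,0): Delta=0.2000 Bond=-8.0636
(1,1): Delta=0.0493 Bond=0.1477
(2,0): Delta=0.0000 Bond=0.0000
(2,1): Delta=0.2493 Bond=-12.3641
(2,2): Delta=0.0000 Bond=4.3478
V0=2.7739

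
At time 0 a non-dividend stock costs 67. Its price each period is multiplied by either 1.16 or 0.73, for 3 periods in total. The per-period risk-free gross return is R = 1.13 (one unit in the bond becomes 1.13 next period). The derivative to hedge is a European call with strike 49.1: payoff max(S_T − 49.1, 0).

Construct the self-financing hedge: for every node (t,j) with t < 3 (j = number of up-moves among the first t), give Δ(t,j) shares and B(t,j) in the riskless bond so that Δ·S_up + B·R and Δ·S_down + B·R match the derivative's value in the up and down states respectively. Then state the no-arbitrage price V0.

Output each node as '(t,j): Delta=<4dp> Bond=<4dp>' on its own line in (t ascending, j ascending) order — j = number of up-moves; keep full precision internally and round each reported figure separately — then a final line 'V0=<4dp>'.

(0,0): Delta=0.9709 Bond=-31.9986
(1,0): Delta=0.6542 Bond=-20.6705
(1,1): Delta=0.9858 Bond=-37.3201
(2,0): Delta=0.0000 Bond=0.0000
(2,1): Delta=0.6851 Bond=-25.1095
(2,2): Delta=1.0000 Bond=-43.4513
V0=33.0490

The replicating-portfolio and risk-neutral prices coincide; use p* = (1.13−0.73)/(1.16−0.73) = 0.9302 for the latter.
Payoff layer (t=3): V(3,0)=0.0000, V(3,1)=0.0000, V(3,2)=16.7133, V(3,3)=55.4800
Node (2,0) S=35.7043: V=(p*·0.0000+(1−p*)·0.0000)/1.13=0.0000; Δ=(0.0000−0.0000)/(41.4170−26.0641)=0.0000; B=V−Δ·S=0.0000
Node (2,1) S=56.7356: V=(p*·16.7133+(1−p*)·0.0000)/1.13=13.7586; Δ=(16.7133−0.0000)/(65.8133−41.4170)=0.6851; B=V−Δ·S=-25.1095
Node (2,2) S=90.1552: V=(p*·55.4800+(1−p*)·16.7133)/1.13=46.7039; Δ=(55.4800−16.7133)/(104.5800−65.8133)=1.0000; B=V−Δ·S=-43.4513
Node (1,0) S=48.9100: V=(p*·13.7586+(1−p*)·0.0000)/1.13=11.3263; Δ=(13.7586−0.0000)/(56.7356−35.7043)=0.6542; B=V−Δ·S=-20.6705
Node (1,1) S=77.7200: V=(p*·46.7039+(1−p*)·13.7586)/1.13=39.2968; Δ=(46.7039−13.7586)/(90.1552−56.7356)=0.9858; B=V−Δ·S=-37.3201
Node (0,0) S=67.0000: V=(p*·39.2968+(1−p*)·11.3263)/1.13=33.0490; Δ=(39.2968−11.3263)/(77.7200−48.9100)=0.9709; B=V−Δ·S=-31.9986
Check: Δ(0,0)·S0 + B(0,0) = 33.0490 = V0.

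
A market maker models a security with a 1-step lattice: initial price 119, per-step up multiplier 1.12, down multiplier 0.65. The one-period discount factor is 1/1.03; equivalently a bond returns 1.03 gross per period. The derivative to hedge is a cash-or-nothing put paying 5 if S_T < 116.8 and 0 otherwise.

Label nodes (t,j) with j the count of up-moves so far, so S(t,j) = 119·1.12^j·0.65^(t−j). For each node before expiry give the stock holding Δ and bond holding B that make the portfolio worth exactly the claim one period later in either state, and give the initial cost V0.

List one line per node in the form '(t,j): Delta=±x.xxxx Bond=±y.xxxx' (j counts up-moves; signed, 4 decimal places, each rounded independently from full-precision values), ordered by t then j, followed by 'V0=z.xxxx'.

Under the risk-neutral measure, an up-move has probability p* = (R−d)/(u−d) = 0.8085 and values discount at R = 1.03.
Terminal payoffs: V(1,0)=5.0000, V(1,1)=0.0000
(0,0): S=119.0000. Δ = (V_up−V_dn)/(S_up−S_dn) = (0.0000−5.0000)/(133.2800−77.3500) = -0.0894. V = [p*·0.0000 + (1−p*)·5.0000]/1.03 = 0.9296. B = V − Δ·S = 11.5679.
Root portfolio cost Δ·119+B reproduces V0=0.9296.

(0,0): Delta=-0.0894 Bond=11.5679
V0=0.9296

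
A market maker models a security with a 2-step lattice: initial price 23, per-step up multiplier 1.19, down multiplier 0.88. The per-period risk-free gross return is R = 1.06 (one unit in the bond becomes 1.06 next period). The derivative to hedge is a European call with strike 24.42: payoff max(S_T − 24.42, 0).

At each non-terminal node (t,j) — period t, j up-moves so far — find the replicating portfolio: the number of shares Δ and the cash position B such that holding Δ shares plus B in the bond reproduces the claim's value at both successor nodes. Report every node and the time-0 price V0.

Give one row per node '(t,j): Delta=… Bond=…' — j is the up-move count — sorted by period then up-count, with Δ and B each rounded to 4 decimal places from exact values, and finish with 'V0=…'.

Risk-neutral probability p* = (R−d)/(u−d) = (1.06−0.88)/(1.19−0.88) = 0.5806.
Terminal values V(2,·): V(2,0)=0.0000, V(2,1)=0.0000, V(2,2)=8.1503
  t=1,j=0: stock 20.2400 → up 24.0856 (V=0.0000), down 17.8112 (V=0.0000). Price 0.0000; hedge Δ=0.0000, bond B=0.0000.
  t=1,j=1: stock 27.3700 → up 32.5703 (V=8.1503), down 24.0856 (V=0.0000). Price 4.4646; hedge Δ=0.9606, bond B=-21.8267.
  t=0,j=0: stock 23.0000 → up 27.3700 (V=4.4646), down 20.2400 (V=0.0000). Price 2.4456; hedge Δ=0.6262, bond B=-11.9562.
Each (Δ,B) replicates both successor values, so the strategy is self-financing and V0 is arbitrage-free.

(0,0): Delta=0.6262 Bond=-11.9562
(1,0): Delta=0.0000 Bond=0.0000
(1,1): Delta=0.9606 Bond=-21.8267
V0=2.4456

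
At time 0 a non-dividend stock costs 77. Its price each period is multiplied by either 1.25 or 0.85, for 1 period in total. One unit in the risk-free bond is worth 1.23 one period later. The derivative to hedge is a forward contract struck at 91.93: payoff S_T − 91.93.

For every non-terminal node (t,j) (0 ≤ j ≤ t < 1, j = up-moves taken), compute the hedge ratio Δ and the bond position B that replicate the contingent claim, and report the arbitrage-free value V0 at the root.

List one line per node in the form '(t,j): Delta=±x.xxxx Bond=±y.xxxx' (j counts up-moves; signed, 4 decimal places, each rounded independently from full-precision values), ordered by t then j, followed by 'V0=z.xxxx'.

(0,0): Delta=1.0000 Bond=-74.7398
V0=2.2602

Under the risk-neutral measure, an up-move has probability p* = (R−d)/(u−d) = 0.9500 and values discount at R = 1.23.
At expiry t=1: V(1,0)=-26.4800, V(1,1)=4.3200
  t=0,j=0: stock 77.0000 → up 96.2500 (V=4.3200), down 65.4500 (V=-26.4800). Price 2.2602; hedge Δ=1.0000, bond B=-74.7398.
The time-0 hedge costs 2.2602, which is the no-arbitrage price.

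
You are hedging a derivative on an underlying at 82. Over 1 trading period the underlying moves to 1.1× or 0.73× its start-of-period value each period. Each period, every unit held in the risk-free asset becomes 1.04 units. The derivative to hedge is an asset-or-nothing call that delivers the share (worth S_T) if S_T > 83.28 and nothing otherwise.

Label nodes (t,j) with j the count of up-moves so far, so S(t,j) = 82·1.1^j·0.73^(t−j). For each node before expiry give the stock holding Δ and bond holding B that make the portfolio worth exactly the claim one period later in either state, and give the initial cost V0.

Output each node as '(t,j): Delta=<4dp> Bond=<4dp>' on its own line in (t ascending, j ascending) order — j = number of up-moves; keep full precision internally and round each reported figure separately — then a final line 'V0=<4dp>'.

The replicating-portfolio and risk-neutral prices coincide; use p* = (1.04−0.73)/(1.1−0.73) = 0.8378 for the latter.
Terminal payoffs: V(1,0)=0.0000, V(1,1)=90.2000
Node (0,0) S=82.0000: V=(p*·90.2000+(1−p*)·0.0000)/1.04=72.6663; Δ=(90.2000−0.0000)/(90.2000−59.8600)=2.9730; B=V−Δ·S=-171.1175
Root portfolio cost Δ·82+B reproduces V0=72.6663.

(0,0): Delta=2.9730 Bond=-171.1175
V0=72.6663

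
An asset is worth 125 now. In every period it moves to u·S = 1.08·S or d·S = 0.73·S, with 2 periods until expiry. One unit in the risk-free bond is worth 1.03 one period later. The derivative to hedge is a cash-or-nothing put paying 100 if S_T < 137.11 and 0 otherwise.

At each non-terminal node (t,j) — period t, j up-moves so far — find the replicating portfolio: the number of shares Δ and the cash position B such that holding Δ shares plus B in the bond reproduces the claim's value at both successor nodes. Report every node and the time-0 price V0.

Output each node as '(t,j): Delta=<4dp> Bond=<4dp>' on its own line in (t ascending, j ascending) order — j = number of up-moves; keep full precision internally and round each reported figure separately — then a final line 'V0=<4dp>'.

(0,0): Delta=-1.9021 Bond=262.7727
(1,0): Delta=0.0000 Bond=97.0874
(1,1): Delta=-2.1164 Bond=299.5839
V0=25.0076

The replicating-portfolio and risk-neutral prices coincide; use p* = (1.03−0.73)/(1.08−0.73) = 0.8571 for the latter.
Payoff layer (t=2): V(2,0)=100.0000, V(2,1)=100.0000, V(2,2)=0.0000
Node (1,0) S=91.2500: V=(p*·100.0000+(1−p*)·100.0000)/1.03=97.0874; Δ=(100.0000−100.0000)/(98.5500−66.6125)=0.0000; B=V−Δ·S=97.0874
Node (1,1) S=135.0000: V=(p*·0.0000+(1−p*)·100.0000)/1.03=13.8696; Δ=(0.0000−100.0000)/(145.8000−98.5500)=-2.1164; B=V−Δ·S=299.5839
Node (0,0) S=125.0000: V=(p*·13.8696+(1−p*)·97.0874)/1.03=25.0076; Δ=(13.8696−97.0874)/(135.0000−91.2500)=-1.9021; B=V−Δ·S=262.7727
Self-financing check: at every node Δ·S+B equals the discounted successor values.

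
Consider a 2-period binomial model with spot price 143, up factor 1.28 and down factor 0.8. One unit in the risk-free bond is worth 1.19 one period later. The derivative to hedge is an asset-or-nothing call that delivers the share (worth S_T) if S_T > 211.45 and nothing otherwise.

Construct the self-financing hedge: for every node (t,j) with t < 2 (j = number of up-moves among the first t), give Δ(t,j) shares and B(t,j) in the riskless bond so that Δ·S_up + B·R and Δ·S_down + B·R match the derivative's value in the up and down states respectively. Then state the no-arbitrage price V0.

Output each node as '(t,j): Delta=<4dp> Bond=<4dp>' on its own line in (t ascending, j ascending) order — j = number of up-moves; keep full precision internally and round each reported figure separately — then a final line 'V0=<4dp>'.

Risk-neutral probability p* = (R−d)/(u−d) = (1.19−0.8)/(1.28−0.8) = 0.8125.
Terminal values V(2,·): V(2,0)=0.0000, V(2,1)=0.0000, V(2,2)=234.2912
(1,0): S=114.4000. Δ = (V_up−V_dn)/(S_up−S_dn) = (0.0000−0.0000)/(146.4320−91.5200) = 0.0000. V = [p*·0.0000 + (1−p*)·0.0000]/1.19 = 0.0000. B = V − Δ·S = 0.0000.
(1,1): S=183.0400. Δ = (V_up−V_dn)/(S_up−S_dn) = (234.2912−0.0000)/(234.2912−146.4320) = 2.6667. V = [p*·234.2912 + (1−p*)·0.0000]/1.19 = 159.9677. B = V − Δ·S = -328.1389.
(0,0): S=143.0000. Δ = (V_up−V_dn)/(S_up−S_dn) = (159.9677−0.0000)/(183.0400−114.4000) = 2.3305. V = [p*·159.9677 + (1−p*)·0.0000]/1.19 = 109.2217. B = V − Δ·S = -224.0444.
Root portfolio cost Δ·143+B reproduces V0=109.2217.

(0,0): Delta=2.3305 Bond=-224.0444
(1,0): Delta=0.0000 Bond=0.0000
(1,1): Delta=2.6667 Bond=-328.1389
V0=109.2217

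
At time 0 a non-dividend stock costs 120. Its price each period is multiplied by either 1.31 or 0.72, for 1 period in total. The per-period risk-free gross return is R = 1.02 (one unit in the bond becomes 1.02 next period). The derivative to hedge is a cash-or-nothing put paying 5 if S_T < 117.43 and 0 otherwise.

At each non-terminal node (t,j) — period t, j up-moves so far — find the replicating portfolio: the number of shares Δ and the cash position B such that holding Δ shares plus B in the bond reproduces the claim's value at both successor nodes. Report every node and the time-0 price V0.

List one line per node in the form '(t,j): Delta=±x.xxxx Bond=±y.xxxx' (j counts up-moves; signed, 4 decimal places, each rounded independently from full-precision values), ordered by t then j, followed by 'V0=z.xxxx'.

Since d<R<u, set p* = (R−d)/(u−d) = 0.5085; price each node as the discounted p*-expectation of its children.
Terminal values V(1,·): V(1,0)=5.0000, V(1,1)=0.0000
  t=0,j=0: stock 120.0000 → up 157.2000 (V=0.0000), down 86.4000 (V=5.0000). Price 2.4094; hedge Δ=-0.0706, bond B=10.8840.
Root portfolio cost Δ·120+B reproduces V0=2.4094.

(0,0): Delta=-0.0706 Bond=10.8840
V0=2.4094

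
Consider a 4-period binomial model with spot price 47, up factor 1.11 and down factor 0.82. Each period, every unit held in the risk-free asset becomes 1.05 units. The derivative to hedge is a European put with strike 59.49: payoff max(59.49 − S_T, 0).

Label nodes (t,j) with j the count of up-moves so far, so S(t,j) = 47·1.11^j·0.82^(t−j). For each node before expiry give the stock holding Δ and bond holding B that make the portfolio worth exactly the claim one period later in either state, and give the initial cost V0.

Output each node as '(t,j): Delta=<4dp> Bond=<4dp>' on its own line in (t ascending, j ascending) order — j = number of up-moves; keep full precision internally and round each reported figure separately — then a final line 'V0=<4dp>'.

Under the risk-neutral measure, an up-move has probability p* = (R−d)/(u−d) = 0.7931 and values discount at R = 1.05.
Terminal payoffs: V(4,0)=38.2403, V(4,1)=30.7251, V(4,2)=20.5522, V(4,3)=6.7815, V(4,4)=0.0000
Node (3,0) S=25.9143: V=(p*·30.7251+(1−p*)·38.2403)/1.05=30.7428; Δ=(30.7251−38.2403)/(28.7649−21.2497)=-1.0000; B=V−Δ·S=56.6571
Node (3,1) S=35.0791: V=(p*·20.5522+(1−p*)·30.7251)/1.05=21.5780; Δ=(20.5522−30.7251)/(38.9378−28.7649)=-1.0000; B=V−Δ·S=56.6571
Node (3,2) S=47.4851: V=(p*·6.7815+(1−p*)·20.5522)/1.05=9.1720; Δ=(6.7815−20.5522)/(52.7085−38.9378)=-1.0000; B=V−Δ·S=56.6571
Node (3,3) S=64.2787: V=(p*·0.0000+(1−p*)·6.7815)/1.05=1.3363; Δ=(0.0000−6.7815)/(71.3493−52.7085)=-0.3638; B=V−Δ·S=24.7207
Node (2,0) S=31.6028: V=(p*·21.5780+(1−p*)·30.7428)/1.05=22.3564; Δ=(21.5780−30.7428)/(35.0791−25.9143)=-1.0000; B=V−Δ·S=53.9592
Node (2,1) S=42.7794: V=(p*·9.1720+(1−p*)·21.5780)/1.05=11.1798; Δ=(9.1720−21.5780)/(47.4851−35.0791)=-1.0000; B=V−Δ·S=53.9592
Node (2,2) S=57.9087: V=(p*·1.3363+(1−p*)·9.1720)/1.05=2.8166; Δ=(1.3363−9.1720)/(64.2787−47.4851)=-0.4666; B=V−Δ·S=29.8365
Node (1,0) S=38.5400: V=(p*·11.1798+(1−p*)·22.3564)/1.05=12.8497; Δ=(11.1798−22.3564)/(42.7794−31.6028)=-1.0000; B=V−Δ·S=51.3897
Node (1,1) S=52.1700: V=(p*·2.8166+(1−p*)·11.1798)/1.05=4.3304; Δ=(2.8166−11.1798)/(57.9087−42.7794)=-0.5528; B=V−Δ·S=33.1689
Node (0,0) S=47.0000: V=(p*·4.3304+(1−p*)·12.8497)/1.05=5.8029; Δ=(4.3304−12.8497)/(52.1700−38.5400)=-0.6250; B=V−Δ·S=35.1797
The time-0 hedge costs 5.8029, which is the no-arbitrage price.

(0,0): Delta=-0.6250 Bond=35.1797
(1,0): Delta=-1.0000 Bond=51.3897
(1,1): Delta=-0.5528 Bond=33.1689
(2,0): Delta=-1.0000 Bond=53.9592
(2,1): Delta=-1.0000 Bond=53.9592
(2,2): Delta=-0.4666 Bond=29.8365
(3,0): Delta=-1.0000 Bond=56.6571
(3,1): Delta=-1.0000 Bond=56.6571
(3,2): Delta=-1.0000 Bond=56.6571
(3,3): Delta=-0.3638 Bond=24.7207
V0=5.8029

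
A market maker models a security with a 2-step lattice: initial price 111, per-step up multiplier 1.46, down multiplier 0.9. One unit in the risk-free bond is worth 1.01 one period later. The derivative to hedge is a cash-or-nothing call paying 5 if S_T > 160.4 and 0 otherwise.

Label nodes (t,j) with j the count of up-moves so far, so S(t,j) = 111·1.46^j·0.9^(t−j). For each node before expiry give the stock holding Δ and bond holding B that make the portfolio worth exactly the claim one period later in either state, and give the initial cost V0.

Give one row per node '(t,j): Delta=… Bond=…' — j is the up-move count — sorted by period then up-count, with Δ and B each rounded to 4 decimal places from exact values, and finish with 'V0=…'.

(0,0): Delta=0.0156 Bond=-1.5473
(1,0): Delta=0.0000 Bond=0.0000
(1,1): Delta=0.0551 Bond=-7.9562
V0=0.1891

Under the risk-neutral measure, an up-move has probability p* = (R−d)/(u−d) = 0.1964 and values discount at R = 1.01.
Terminal values V(2,·): V(2,0)=0.0000, V(2,1)=0.0000, V(2,2)=5.0000
Node (1,0) S=99.9000: V=(p*·0.0000+(1−p*)·0.0000)/1.01=0.0000; Δ=(0.0000−0.0000)/(145.8540−89.9100)=0.0000; B=V−Δ·S=0.0000
Node (1,1) S=162.0600: V=(p*·5.0000+(1−p*)·0.0000)/1.01=0.9724; Δ=(5.0000−0.0000)/(236.6076−145.8540)=0.0551; B=V−Δ·S=-7.9562
Node (0,0) S=111.0000: V=(p*·0.9724+(1−p*)·0.0000)/1.01=0.1891; Δ=(0.9724−0.0000)/(162.0600−99.9000)=0.0156; B=V−Δ·S=-1.5473
The time-0 hedge costs 0.1891, which is the no-arbitrage price.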